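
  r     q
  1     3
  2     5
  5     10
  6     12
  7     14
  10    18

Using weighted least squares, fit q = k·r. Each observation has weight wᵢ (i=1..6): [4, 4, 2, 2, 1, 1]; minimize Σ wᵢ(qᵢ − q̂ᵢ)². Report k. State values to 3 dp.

k = 1.973

Normal-equation sums: Σwᵢ·r·r = 291.
For MᵀWq: Σwᵢ·r·q = 574.
Normal equations: [[291]]·[k]ᵀ = [574]ᵀ.
k = 574/291 = 1.97251.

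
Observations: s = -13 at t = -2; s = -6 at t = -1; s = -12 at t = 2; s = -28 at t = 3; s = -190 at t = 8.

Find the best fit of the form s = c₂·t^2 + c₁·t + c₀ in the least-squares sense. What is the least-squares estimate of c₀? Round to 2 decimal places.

With design matrix M, MᵀM = [[4210, 538, 82]; [538, 82, 10]; [82, 10, 5]] and Mᵀs = [-12518, -1596, -249]ᵀ.
Solving the 3×3 system (Gaussian elimination) gives c₂ = -140351/47208, c₁ = 10595/47208, c₀ = -419/281.

c₀ = -1.49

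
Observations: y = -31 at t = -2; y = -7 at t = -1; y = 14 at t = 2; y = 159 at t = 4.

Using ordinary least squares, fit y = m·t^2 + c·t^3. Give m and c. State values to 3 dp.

Compute the Gram sums: Σt^2·t^2 = 289, Σt^2·t^3 = 1023, Σt^3·t^3 = 4225.
For Xᵀy: Σt^2·y = 2469, Σt^3·y = 10543.
det = 289·4225 − 1023² = 174496.
m = (2469·4225 − 1023·10543)/174496 = -88491/43624; c = (289·10543 − 1023·2469)/174496 = 130285/43624.

m = -2.028, c = 2.987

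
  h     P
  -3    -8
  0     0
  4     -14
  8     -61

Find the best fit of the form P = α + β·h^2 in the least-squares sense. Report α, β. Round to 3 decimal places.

α = 0.597, β = -0.959

Compute the Gram sums: Σ1 = 4, Σh^2 = 89, Σh^2·h^2 = 4433.
And ΣP = -83, Σh^2·P = -4200.
Δ = 4·4433 − 89² = 9811.
α = ((-83)·4433 − 89·(-4200))/9811 = 5861/9811; β = (4·(-4200) − 89·(-83))/9811 = -9413/9811.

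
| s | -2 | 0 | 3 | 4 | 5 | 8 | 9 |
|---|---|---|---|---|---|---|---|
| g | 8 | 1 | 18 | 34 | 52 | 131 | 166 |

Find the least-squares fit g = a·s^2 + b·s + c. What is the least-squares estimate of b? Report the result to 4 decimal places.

Setting ∂/∂a … = 0 gives: 11635·a + 1449·b + 199·c = 23868;  1449·a + 199·b + 27·c = 2976;  199·a + 27·b + 7·c = 410.
Row-reducing yields a = 364213/179697, b = 8487/59899, c = 72848/179697.

b = 0.1417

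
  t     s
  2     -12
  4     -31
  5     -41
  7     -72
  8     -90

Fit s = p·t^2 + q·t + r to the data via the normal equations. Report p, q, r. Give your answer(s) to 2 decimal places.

Sums needed: Σt^2·t^2 = 7394, Σt^2·t = 1052, Σt^2 = 158, Σt·t = 158, Σt = 26, Σ1 = 5.
Moment sums: Σt^2·s = -10857, Σt·s = -1577, Σs = -246.
So AᵀA·[p, q, r]ᵀ = Aᵀs: [[7394, 1052, 158]; [1052, 158, 26]; [158, 26, 5]]·[p, q, r]ᵀ = [-10857, -1577, -246]ᵀ.
Row-reducing yields p = -67/66, q = -185/66, r = -28/11.

p = -1.02, q = -2.80, r = -2.55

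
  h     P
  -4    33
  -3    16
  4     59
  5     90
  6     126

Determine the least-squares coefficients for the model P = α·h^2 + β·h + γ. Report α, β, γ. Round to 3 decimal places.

The normal equations are: 2514·α + 314·β + 102·γ = 8402;  314·α + 102·β + 8·γ = 1262;  102·α + 8·β + 5·γ = 324.
(Σh^2·h^2 = 2514, Σh^2·h = 314, Σh^2 = 102, Σh·h = 102, Σh = 8, Σ1 = 5, Σh^2·P = 8402, Σh·P = 1262, ΣP = 324.)
Inverting the 3×3 Gram matrix, [α, β, γ]ᵀ = [14921/4969, 16198/4969, -8314/4969]ᵀ.

α = 3.003, β = 3.260, γ = -1.673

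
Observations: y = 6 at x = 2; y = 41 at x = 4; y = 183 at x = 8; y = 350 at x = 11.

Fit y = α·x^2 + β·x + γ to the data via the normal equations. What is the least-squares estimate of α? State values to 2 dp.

Entries of MᵀM: Σx^2·x^2 = 19009, Σx^2·x = 1915, Σx^2 = 205, Σx·x = 205, Σx = 25, Σ1 = 4.
Moment sums: Σx^2·y = 54742, Σx·y = 5490, Σy = 580.
Inverting the 3×3 Gram matrix, [α, β, γ]ᵀ = [193/66, 69/286, -2735/429]ᵀ.

α = 2.92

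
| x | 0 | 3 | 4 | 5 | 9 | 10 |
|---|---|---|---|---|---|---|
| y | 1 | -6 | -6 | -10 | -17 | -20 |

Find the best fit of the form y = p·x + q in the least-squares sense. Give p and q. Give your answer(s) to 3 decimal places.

Compute the Gram sums: Σx·x = 231, Σx = 31, Σ1 = 6.
Right-hand side: Σx·y = -445, Σy = -58.
AᵀA·[p, q]ᵀ = Aᵀy becomes [[231, 31]; [31, 6]]·[p, q]ᵀ = [-445, -58]ᵀ.
Determinant 231·6 − 31² = 425.
p = ((-445)·6 − 31·(-58))/425 = -872/425; q = (231·(-58) − 31·(-445))/425 = 397/425.

p = -2.052, q = 0.934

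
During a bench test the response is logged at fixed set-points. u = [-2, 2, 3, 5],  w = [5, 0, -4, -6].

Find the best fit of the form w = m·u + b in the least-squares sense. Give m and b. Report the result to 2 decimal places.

m = -1.62, b = 1.98

Normal-equation sums: Σu·u = 42, Σu = 8, Σ1 = 4.
For Aᵀw: Σu·w = -52, Σw = -5.
Δ = 42·4 − 8² = 104.
m = ((-52)·4 − 8·(-5))/104 = -21/13; b = (42·(-5) − 8·(-52))/104 = 103/52.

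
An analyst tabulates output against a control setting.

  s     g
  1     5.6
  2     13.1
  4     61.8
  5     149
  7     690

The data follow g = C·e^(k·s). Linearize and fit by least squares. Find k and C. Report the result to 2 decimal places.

Taking logs, ln g = k·s + ln C, so regress ln g on s.
XᵀX = [[95.0000, 19.0000]; [19.0000, 5]], rhs = [94.1402, 19.9599]ᵀ  (here Σs = 19.0000, Σ(s)² = 95.0000, Σln g = 19.9599, Σs·ln g = 94.1402).
Slope k = (n·Σs·ln g − Σs·Σln g)/(n·Σ(s)² − (Σs)²) = (5·94.1402 − 19.0000·19.9599)/114.0000 = 0.80230; ln C = (Σln g − k·Σs)/n = 0.94324, so C = exp(0.94324) = 2.56828.

k = 0.80, C = 2.57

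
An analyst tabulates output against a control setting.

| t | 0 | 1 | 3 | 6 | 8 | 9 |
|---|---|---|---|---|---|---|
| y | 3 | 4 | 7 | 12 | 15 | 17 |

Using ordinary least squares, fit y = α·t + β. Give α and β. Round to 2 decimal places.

α = 1.57, β = 2.61

Entries of XᵀX: Σt·t = 191, Σt = 27, Σ1 = 6.
Right-hand side: Σt·y = 370, Σy = 58.
Normal equations: [[191, 27]; [27, 6]]·[α, β]ᵀ = [370, 58]ᵀ.
Determinant 191·6 − 27² = 417.
α = (370·6 − 27·58)/417 = 218/139; β = (191·58 − 27·370)/417 = 1088/417.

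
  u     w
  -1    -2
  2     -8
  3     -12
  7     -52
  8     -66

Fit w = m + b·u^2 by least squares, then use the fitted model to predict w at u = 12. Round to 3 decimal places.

ŵ = -146.206

The normal equations are: 5·m + 127·b = -140;  127·m + 6595·b = -6914.
(Σ1 = 5, Σu^2 = 127, Σu^2·u^2 = 6595, Σw = -140, Σu^2·w = -6914.)
Determinant 5·6595 − 127² = 16846.
m = ((-140)·6595 − 127·(-6914))/16846 = -22611/8423; b = (5·(-6914) − 127·(-140))/16846 = -8395/8423.
At u = 12: ŵ = (-22611/8423)·(1) + (-8395/8423)·(144) = -1231491/8423.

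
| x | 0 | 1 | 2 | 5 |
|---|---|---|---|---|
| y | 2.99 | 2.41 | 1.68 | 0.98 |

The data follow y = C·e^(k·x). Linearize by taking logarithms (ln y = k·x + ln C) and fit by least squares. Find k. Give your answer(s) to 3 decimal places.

k = -0.224

Let Y = ln y. Fitting Y = k·x + ln C by least squares:
Σx = 8.0000, Σ(x)² = 30.0000, Σln y = 2.4735, Σx·ln y = 1.8162.
Equations: 30.0000·k + 8.0000·ln C = 1.8162;  8.0000·k + 4·ln C = 2.4735.
Solving (det = 56.0000): k = -0.22363, ln C = 1.06563.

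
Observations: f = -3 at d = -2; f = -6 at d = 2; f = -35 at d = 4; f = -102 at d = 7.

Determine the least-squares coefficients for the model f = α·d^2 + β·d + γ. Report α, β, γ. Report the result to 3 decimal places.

α = -1.984, β = -1.155, γ = 2.877

AᵀA·[α, β, γ]ᵀ = Aᵀf reads: 2689·α + 407·β + 73·γ = -5594;  407·α + 73·β + 11·γ = -860;  73·α + 11·β + 4·γ = -146.
(Σd^2·d^2 = 2689, Σd^2·d = 407, Σd^2 = 73, Σd·d = 73, Σd = 11, Σ1 = 4, Σd^2·f = -5594, Σd·f = -860, Σf = -146.)
Row-reducing yields α = -20447/10308, β = -3969/3436, γ = 7415/2577.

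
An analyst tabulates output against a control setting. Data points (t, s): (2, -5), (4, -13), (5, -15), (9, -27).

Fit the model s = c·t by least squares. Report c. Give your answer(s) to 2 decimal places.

Compute the Gram sums: Σt·t = 126.
Right-hand side: Σt·s = -380.
Normal equations: [[126]]·[c]ᵀ = [-380]ᵀ.
c = (-380)/126 = -3.01587.

c = -3.02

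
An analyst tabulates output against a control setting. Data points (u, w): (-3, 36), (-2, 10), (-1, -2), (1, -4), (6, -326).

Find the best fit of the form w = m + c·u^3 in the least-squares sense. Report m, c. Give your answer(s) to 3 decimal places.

Entries of AᵀA: Σ1 = 5, Σu^3 = 181, Σu^3·u^3 = 47451.
Moment sums: Σw = -286, Σu^3·w = -71470.
Normal equations: [[5, 181]; [181, 47451]]·[m, c]ᵀ = [-286, -71470]ᵀ.
det = 5·47451 − 181² = 204494.
m = ((-286)·47451 − 181·(-71470))/204494 = -317458/102247; c = (5·(-71470) − 181·(-286))/204494 = -152792/102247.

m = -3.105, c = -1.494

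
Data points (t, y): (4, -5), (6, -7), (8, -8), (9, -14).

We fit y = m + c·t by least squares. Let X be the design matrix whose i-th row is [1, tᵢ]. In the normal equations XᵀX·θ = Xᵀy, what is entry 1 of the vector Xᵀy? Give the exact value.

Entry 1 ↔ basis 1, so (Xᵀy)_{1} = Σᵢ yᵢ = (1)·(-5) + (1)·(-7) + (1)·(-8) + (1)·(-14) = -34.

-34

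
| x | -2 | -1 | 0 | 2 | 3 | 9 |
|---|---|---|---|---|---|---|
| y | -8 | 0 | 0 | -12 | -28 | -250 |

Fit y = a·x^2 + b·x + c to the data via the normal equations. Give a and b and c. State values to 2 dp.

Sums needed: Σx^2·x^2 = 6675, Σx^2·x = 755, Σx^2 = 99, Σx·x = 99, Σx = 11, Σ1 = 6.
And Σx^2·y = -20582, Σx·y = -2342, Σy = -298.
Normal equations: [[6675, 755, 99]; [755, 99, 11]; [99, 11, 6]]·[a, b, c]ᵀ = [-20582, -2342, -298]ᵀ.
Row-reducing yields a = -76916/25701, b = -8622/8567, c = 40052/25701.

a = -2.99, b = -1.01, c = 1.56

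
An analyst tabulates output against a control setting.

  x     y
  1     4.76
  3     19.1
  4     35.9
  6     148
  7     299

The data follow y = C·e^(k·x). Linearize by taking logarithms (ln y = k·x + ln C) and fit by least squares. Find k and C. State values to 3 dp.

k = 0.689, C = 2.373

With ln yᵢ as the transformed response and xᵢ as the regressor:
XᵀX = [[111.0000, 21.0000]; [21.0000, 5]], rhs = [94.6186, 18.7883]ᵀ  (here Σx = 21.0000, Σ(x)² = 111.0000, Σln y = 18.7883, Σx·ln y = 94.6186).
Δ = 111.0000·5 − (21.0000)² = 114.0000; k = (94.6186·5 − 21.0000·18.7883)/114.0000 = 0.68893, ln C = (111.0000·18.7883 − 21.0000·94.6186)/114.0000 = 0.86415, so C = exp(0.86415) = 2.37299.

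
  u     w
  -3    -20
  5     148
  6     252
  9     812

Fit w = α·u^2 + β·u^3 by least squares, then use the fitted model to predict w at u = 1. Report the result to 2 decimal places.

ŵ = 1.88

Compute the Gram sums: Σu^2·u^2 = 8563, Σu^2·u^3 = 69707, Σu^3·u^3 = 594451.
Moment sums: Σu^2·w = 78364, Σu^3·w = 665420.
Eliminating β: 594451·(row 1) − 69707·(row 2) gives 231218064·α = 594451·78364 − 69707·665420 = 199126224, so α = 125711/145971.
Then β = (665420 − 69707·(125711/145971))/594451 = 1635223/1605681.
At u = 1: ŵ = (125711/145971)·(1) + (1635223/1605681)·(1) = 3018044/1605681.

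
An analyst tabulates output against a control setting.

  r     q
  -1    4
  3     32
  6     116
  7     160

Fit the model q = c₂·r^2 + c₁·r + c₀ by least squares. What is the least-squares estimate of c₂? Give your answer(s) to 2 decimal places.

c₂ = 3.14

Normal-equation sums: Σr^2·r^2 = 3779, Σr^2·r = 585, Σr^2 = 95, Σr·r = 95, Σr = 15, Σ1 = 4.
Moment sums: Σr^2·q = 12308, Σr·q = 1908, Σq = 312.
Row-reducing yields c₂ = 1049/334, c₁ = 843/1670, c₀ = 253/167.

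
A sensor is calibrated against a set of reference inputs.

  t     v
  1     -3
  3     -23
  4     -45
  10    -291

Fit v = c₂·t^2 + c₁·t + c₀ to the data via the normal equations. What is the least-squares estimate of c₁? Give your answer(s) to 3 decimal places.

Sums needed: Σt^2·t^2 = 10338, Σt^2·t = 1092, Σt^2 = 126, Σt·t = 126, Σt = 18, Σ1 = 4.
Moment sums: Σt^2·v = -30030, Σt·v = -3162, Σv = -362.
Row-reducing yields c₂ = -371/122, c₁ = 861/610, c₀ = -647/610.

c₁ = 1.411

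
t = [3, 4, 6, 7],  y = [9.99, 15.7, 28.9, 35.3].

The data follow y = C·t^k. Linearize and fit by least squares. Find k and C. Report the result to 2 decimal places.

Taking logs, ln y = k·ln t + ln C, so regress ln y on ln t.
Sums: Σln t = 6.2226, Σ(ln t)² = 10.1257, Σln y = 11.9830, Σln t·ln y = 19.3081.
Normal system: [[10.1257, 6.2226]; [6.2226, 4]]·[k, ln C]ᵀ = [19.3081, 11.9830]ᵀ.
Δ = 10.1257·4 − (6.2226)² = 1.7825; k = (19.3081·4 − 6.2226·11.9830)/1.7825 = 1.49656, ln C = (10.1257·11.9830 − 6.2226·19.3081)/1.7825 = 0.66763, so C = exp(0.66763) = 1.94962.

k = 1.50, C = 1.95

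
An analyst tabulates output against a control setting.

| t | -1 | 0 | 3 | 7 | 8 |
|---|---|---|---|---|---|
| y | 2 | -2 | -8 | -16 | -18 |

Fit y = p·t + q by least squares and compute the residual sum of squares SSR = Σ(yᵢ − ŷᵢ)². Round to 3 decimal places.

With design matrix A, AᵀA = [[123, 17]; [17, 5]] and Aᵀy = [-282, -42]ᵀ.
det = 123·5 − 17² = 326.
p = ((-282)·5 − 17·(-42))/326 = -348/163; q = (123·(-42) − 17·(-282))/326 = -186/163.
Residuals: 164/163, -140/163, -74/163, 14/163, 36/163; SSR = 328/163.

SSR = 2.012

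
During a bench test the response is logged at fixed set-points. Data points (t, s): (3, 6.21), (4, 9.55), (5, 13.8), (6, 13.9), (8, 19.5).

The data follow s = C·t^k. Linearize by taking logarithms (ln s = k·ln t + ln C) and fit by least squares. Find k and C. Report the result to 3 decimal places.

k = 1.137, C = 1.918

With ln sᵢ as the transformed response and ln tᵢ as the regressor:
Σln t = 7.9655, Σ(ln t)² = 13.2535, Σln s = 12.3097, Σln t·ln s = 20.2512.
Equations: 13.2535·k + 7.9655·ln C = 20.2512;  7.9655·k + 5·ln C = 12.3097.
Slope k = (n·Σln t·ln s − Σln t·Σln s)/(n·Σ(ln t)² − (Σln t)²) = (5·20.2512 − 7.9655·12.3097)/2.8177 = 1.13668; ln C = (Σln s − k·Σln t)/n = 0.65107, so C = exp(0.65107) = 1.91760.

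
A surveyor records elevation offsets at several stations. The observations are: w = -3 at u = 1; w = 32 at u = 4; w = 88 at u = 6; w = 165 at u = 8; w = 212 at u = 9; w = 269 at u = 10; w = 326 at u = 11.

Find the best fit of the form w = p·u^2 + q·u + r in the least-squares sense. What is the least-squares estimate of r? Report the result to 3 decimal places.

r = -3.428

Setting ∂/∂p … = 0 gives: 36851·p + 3853·q + 419·r = 97755;  3853·p + 419·q + 49·r = 10157;  419·p + 49·q + 7·r = 1089.
Inverting the 3×3 Gram matrix, [p, q, r]ᵀ = [126073/42162, -120377/42162, -24088/7027]ᵀ.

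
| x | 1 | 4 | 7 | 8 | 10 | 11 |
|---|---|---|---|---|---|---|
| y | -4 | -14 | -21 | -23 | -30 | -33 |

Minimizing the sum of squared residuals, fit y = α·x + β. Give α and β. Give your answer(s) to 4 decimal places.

The normal system MᵀM·[α, β]ᵀ = Mᵀy is [[351, 41]; [41, 6]]·[α, β]ᵀ = [-1054, -125]ᵀ.
Δ = 351·6 − 41² = 425.
α = ((-1054)·6 − 41·(-125))/425 = -1199/425; β = (351·(-125) − 41·(-1054))/425 = -661/425.

α = -2.8212, β = -1.5553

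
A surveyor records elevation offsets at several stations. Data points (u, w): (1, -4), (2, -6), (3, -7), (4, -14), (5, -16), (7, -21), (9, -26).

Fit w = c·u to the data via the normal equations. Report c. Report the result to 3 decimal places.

Normal-equation sums: Σu·u = 185.
Moment sums: Σu·w = -554.
MᵀM·[c]ᵀ = Mᵀw becomes [[185]]·[c]ᵀ = [-554]ᵀ.
c = (-554)/185 = -2.99459.

c = -2.995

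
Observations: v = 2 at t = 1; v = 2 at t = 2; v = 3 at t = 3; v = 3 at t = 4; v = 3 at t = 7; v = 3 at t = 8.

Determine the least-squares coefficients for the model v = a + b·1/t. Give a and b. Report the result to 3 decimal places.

Sums needed: Σ1 = 6, Σ1/t = 395/168, Σ1/t·1/t = 41197/28224.
Moment sums: Σv = 16, Σ1/t·v = 311/56.
So MᵀM·[a, b]ᵀ = Mᵀv: [[6, 395/168]; [395/168, 41197/28224]]·[a, b]ᵀ = [16, 311/56]ᵀ.
det = 6·(41197/28224) − (395/168)² = 91157/28224.
a = (16·(41197/28224) − (395/168)·(311/56))/(91157/28224) = 290617/91157; b = (6·(311/56) − (395/168)·16)/(91157/28224) = -121296/91157.

a = 3.188, b = -1.331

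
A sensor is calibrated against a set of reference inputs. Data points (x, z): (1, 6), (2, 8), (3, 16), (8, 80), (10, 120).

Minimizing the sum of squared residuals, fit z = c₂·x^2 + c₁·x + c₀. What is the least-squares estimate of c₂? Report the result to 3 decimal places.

c₂ = 1.078

With design matrix A, AᵀA = [[14194, 1548, 178]; [1548, 178, 24]; [178, 24, 5]] and Aᵀz = [17302, 1910, 230]ᵀ.
Solving the 3×3 system (Gaussian elimination) gives c₂ = 16647/15439, c₁ = 14291/15439, c₀ = 48964/15439.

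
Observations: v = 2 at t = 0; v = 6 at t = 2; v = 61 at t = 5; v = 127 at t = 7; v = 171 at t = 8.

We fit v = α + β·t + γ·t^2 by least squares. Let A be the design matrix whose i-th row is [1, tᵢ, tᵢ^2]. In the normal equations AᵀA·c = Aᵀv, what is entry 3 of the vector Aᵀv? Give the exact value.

Entry 3 ↔ basis t^2, so (Aᵀv)_{3} = Σᵢ (t^2)·vᵢ = (0)·(2) + (4)·(6) + (25)·(61) + (49)·(127) + (64)·(171) = 18716.

18716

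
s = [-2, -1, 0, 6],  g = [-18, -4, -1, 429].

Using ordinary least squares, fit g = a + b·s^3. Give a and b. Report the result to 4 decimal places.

a = -1.6896, b = 1.9940

XᵀX·[a, b]ᵀ = Xᵀg reads: 4·a + 207·b = 406;  207·a + 46721·b = 92812.
Eliminating b: 46721·(row 1) − 207·(row 2) gives 144035·a = 46721·406 − 207·92812 = -243358, so a = -243358/144035.
Then b = (92812 − 207·(-243358/144035))/46721 = 287206/144035.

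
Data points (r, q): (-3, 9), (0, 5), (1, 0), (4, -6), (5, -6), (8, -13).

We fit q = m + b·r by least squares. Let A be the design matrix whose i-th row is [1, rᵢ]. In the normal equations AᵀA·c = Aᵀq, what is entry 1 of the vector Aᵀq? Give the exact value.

Entry 1 ↔ basis 1, so (Aᵀq)_{1} = Σᵢ qᵢ = (1)·(9) + (1)·(5) + (1)·(0) + (1)·(-6) + (1)·(-6) + (1)·(-13) = -11.

-11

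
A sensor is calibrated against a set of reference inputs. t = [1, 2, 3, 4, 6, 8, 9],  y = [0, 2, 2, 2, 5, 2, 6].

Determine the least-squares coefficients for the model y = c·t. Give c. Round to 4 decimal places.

Sums needed: Σt·t = 211.
Right-hand side: Σt·y = 118.
c = 118/211 = 0.559242.

c = 0.5592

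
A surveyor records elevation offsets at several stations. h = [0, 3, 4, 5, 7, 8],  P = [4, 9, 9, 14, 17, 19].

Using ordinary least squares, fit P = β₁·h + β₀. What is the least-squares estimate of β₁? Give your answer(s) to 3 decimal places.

Normal-equation sums: Σh·h = 163, Σh = 27, Σ1 = 6.
Right-hand side: Σh·P = 404, ΣP = 72.
XᵀX·[β₁, β₀]ᵀ = XᵀP becomes [[163, 27]; [27, 6]]·[β₁, β₀]ᵀ = [404, 72]ᵀ.
Δ = 163·6 − 27² = 249.
β₁ = (404·6 − 27·72)/249 = 160/83; β₀ = (163·72 − 27·404)/249 = 276/83.

β₁ = 1.928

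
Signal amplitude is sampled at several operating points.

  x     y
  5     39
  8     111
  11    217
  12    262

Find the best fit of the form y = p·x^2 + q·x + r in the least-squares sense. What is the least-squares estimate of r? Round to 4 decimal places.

Normal-equation sums: Σx^2·x^2 = 40098, Σx^2·x = 3696, Σx^2 = 354, Σx·x = 354, Σx = 36, Σ1 = 4.
For Aᵀy: Σx^2·y = 72064, Σx·y = 6614, Σy = 629.
AᵀA·[p, q, r]ᵀ = Aᵀy becomes [[40098, 3696, 354]; [3696, 354, 36]; [354, 36, 4]]·[p, q, r]ᵀ = [72064, 6614, 629]ᵀ.
Row-reducing yields p = 131/66, q = -326/165, r = -69/110.

r = -0.6273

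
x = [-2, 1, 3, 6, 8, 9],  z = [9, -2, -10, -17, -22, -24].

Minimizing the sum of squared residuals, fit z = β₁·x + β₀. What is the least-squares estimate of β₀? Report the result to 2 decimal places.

Compute the Gram sums: Σx·x = 195, Σx = 25, Σ1 = 6.
Right-hand side: Σx·z = -544, Σz = -66.
Determinant 195·6 − 25² = 545.
β₁ = ((-544)·6 − 25·(-66))/545 = -1614/545; β₀ = (195·(-66) − 25·(-544))/545 = 146/109.

β₀ = 1.34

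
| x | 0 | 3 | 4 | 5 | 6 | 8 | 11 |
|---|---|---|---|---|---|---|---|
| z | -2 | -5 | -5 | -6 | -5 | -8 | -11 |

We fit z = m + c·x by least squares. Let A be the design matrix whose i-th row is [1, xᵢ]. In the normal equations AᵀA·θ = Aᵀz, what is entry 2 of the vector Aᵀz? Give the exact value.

Entry 2 ↔ basis x, so (Aᵀz)_{2} = Σᵢ (x)·zᵢ = (0)·(-2) + (3)·(-5) + (4)·(-5) + (5)·(-6) + (6)·(-5) + (8)·(-8) + (11)·(-11) = -280.

-280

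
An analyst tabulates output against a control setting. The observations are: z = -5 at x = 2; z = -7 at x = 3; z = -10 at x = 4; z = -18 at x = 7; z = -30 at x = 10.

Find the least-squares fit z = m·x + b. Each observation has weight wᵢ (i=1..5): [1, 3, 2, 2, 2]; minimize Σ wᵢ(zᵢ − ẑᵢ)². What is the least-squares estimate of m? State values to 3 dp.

MᵀWM·[m, b]ᵀ = MᵀWz reads: 361·m + 53·b = -1005;  53·m + 10·b = -142.
(Σwᵢ·x·x = 361, Σwᵢ·x = 53, Σwᵢ·1 = 10, Σwᵢ·x·z = -1005, Σwᵢ·z = -142.)
Δ = 361·10 − 53² = 801.
m = ((-1005)·10 − 53·(-142))/801 = -2524/801; b = (361·(-142) − 53·(-1005))/801 = 2003/801.

m = -3.151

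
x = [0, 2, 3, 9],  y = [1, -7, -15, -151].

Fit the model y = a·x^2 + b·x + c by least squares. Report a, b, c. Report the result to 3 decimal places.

Setting ∂/∂a … = 0 gives: 6658·a + 764·b + 94·c = -12394;  764·a + 94·b + 14·c = -1418;  94·a + 14·b + 4·c = -172.
Inverting the 3×3 Gram matrix, [a, b, c]ᵀ = [-116/61, 76/305, 249/305]ᵀ.

a = -1.902, b = 0.249, c = 0.816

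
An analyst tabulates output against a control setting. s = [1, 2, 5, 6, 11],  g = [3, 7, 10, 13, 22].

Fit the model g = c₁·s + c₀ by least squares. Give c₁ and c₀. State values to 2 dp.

c₁ = 1.81, c₀ = 1.97

Compute the Gram sums: Σs·s = 187, Σs = 25, Σ1 = 5.
For Mᵀg: Σs·g = 387, Σg = 55.
So MᵀM·[c₁, c₀]ᵀ = Mᵀg: [[187, 25]; [25, 5]]·[c₁, c₀]ᵀ = [387, 55]ᵀ.
Determinant 187·5 − 25² = 310.
c₁ = (387·5 − 25·55)/310 = 56/31; c₀ = (187·55 − 25·387)/310 = 61/31.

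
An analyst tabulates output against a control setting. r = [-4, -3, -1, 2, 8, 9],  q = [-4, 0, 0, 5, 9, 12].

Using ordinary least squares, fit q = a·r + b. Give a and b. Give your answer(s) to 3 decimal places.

a = 1.070, b = 1.705

Setting ∂/∂a … = 0 gives: 175·a + 11·b = 206;  11·a + 6·b = 22.
(Σr·r = 175, Σr = 11, Σ1 = 6, Σr·q = 206, Σq = 22.)
Determinant 175·6 − 11² = 929.
a = (206·6 − 11·22)/929 = 994/929; b = (175·22 − 11·206)/929 = 1584/929.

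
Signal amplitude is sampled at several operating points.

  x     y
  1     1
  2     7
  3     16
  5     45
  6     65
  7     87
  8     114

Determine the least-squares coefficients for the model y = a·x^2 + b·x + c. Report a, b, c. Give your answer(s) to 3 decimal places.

The normal equations are: 8516·a + 1232·b + 188·c = 15197;  1232·a + 188·b + 32·c = 2199;  188·a + 32·b + 7·c = 335.
(Σx^2·x^2 = 8516, Σx^2·x = 1232, Σx^2 = 188, Σx·x = 188, Σx = 32, Σ1 = 7, Σx^2·y = 15197, Σx·y = 2199, Σy = 335.)
Inverting the 3×3 Gram matrix, [a, b, c]ᵀ = [17333/10164, 7849/10164, -1248/847]ᵀ.

a = 1.705, b = 0.772, c = -1.473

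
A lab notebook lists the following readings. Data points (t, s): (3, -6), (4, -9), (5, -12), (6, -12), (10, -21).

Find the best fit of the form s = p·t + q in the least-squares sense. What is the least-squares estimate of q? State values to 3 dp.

Entries of XᵀX: Σt·t = 186, Σt = 28, Σ1 = 5.
For Xᵀs: Σt·s = -396, Σs = -60.
Eliminating q: 5·(row 1) − 28·(row 2) gives 146·p = 5·(-396) − 28·(-60) = -300, so p = -150/73.
Then q = ((-60) − 28·(-150/73))/5 = -36/73.

q = -0.493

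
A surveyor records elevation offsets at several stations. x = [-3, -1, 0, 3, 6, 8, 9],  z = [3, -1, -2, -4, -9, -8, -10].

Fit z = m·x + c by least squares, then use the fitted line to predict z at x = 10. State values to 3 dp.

ẑ = -11.271

Normal-equation sums: Σx·x = 200, Σx = 22, Σ1 = 7.
Moment sums: Σx·z = -228, Σz = -31.
Normal equations: [[200, 22]; [22, 7]]·[m, c]ᵀ = [-228, -31]ᵀ.
Eliminating c: 7·(row 1) − 22·(row 2) gives 916·m = 7·(-228) − 22·(-31) = -914, so m = -457/458.
Then c = ((-31) − 22·(-457/458))/7 = -296/229.
At x = 10: ẑ = (-457/458)·(10) + (-296/229)·(1) = -2581/229.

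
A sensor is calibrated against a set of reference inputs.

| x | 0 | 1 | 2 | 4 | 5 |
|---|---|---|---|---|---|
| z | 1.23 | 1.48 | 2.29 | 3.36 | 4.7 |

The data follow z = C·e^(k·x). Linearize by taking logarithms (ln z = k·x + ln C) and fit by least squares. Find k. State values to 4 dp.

Linearized form: ln z = k·x + ln C. From the 5 transformed points,
AᵀA = [[46.0000, 12.0000]; [12.0000, 5]], rhs = [14.6347, 4.1871]ᵀ  (here Σx = 12.0000, Σ(x)² = 46.0000, Σln z = 4.1871, Σx·ln z = 14.6347).
Solving (det = 86.0000): k = 0.26661, ln C = 0.19756.

k = 0.2666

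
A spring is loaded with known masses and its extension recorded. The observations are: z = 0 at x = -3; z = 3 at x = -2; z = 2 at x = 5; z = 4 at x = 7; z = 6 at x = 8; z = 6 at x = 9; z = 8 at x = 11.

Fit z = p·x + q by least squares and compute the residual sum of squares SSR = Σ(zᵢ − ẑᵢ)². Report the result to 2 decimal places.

SSR = 11.55

Setting ∂/∂p … = 0 gives: 353·p + 35·q = 222;  35·p + 7·q = 29.
Δ = 353·7 − 35² = 1246.
p = (222·7 − 35·29)/1246 = 77/178; q = (353·29 − 35·222)/1246 = 2467/1246.
Residuals: -425/623, 2349/1246, -15/7, -628/623, 697/1246, 79/623, 786/623; SSR = 14389/1246.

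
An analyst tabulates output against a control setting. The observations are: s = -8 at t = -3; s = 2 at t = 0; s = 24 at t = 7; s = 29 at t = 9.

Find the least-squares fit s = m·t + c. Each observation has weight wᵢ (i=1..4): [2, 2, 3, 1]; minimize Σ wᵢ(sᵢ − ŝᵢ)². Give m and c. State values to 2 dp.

m = 3.14, c = 1.71

Setting ∂/∂m … = 0 gives: 246·m + 24·c = 813;  24·m + 8·c = 89.
(Σwᵢ·t·t = 246, Σwᵢ·t = 24, Σwᵢ·1 = 8, Σwᵢ·t·s = 813, Σwᵢ·s = 89.)
det = 246·8 − 24² = 1392.
m = (813·8 − 24·89)/1392 = 91/29; c = (246·89 − 24·813)/1392 = 397/232.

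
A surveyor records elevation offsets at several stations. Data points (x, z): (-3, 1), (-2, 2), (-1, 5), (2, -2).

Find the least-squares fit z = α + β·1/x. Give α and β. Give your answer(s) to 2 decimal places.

Entries of AᵀA: Σ1 = 4, Σ1/x = -4/3, Σ1/x·1/x = 29/18.
For Aᵀz: Σz = 6, Σ1/x·z = -22/3.
So AᵀA·[α, β]ᵀ = Aᵀz: [[4, -4/3]; [-4/3, 29/18]]·[α, β]ᵀ = [6, -22/3]ᵀ.
Determinant 4·(29/18) − (-4/3)² = 14/3.
α = (6·(29/18) − (-4/3)·(-22/3))/(14/3) = -1/42; β = (4·(-22/3) − (-4/3)·6)/(14/3) = -32/7.

α = -0.02, β = -4.57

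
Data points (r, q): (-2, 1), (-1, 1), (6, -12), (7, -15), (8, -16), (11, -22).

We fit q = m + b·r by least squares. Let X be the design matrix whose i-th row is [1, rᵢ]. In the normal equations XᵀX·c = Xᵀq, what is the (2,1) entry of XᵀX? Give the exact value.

Row 2 ↔ basis r, column 1 ↔ basis 1, so (XᵀX)_{2,1} = Σᵢ r = (-2)·(1) + (-1)·(1) + (6)·(1) + (7)·(1) + (8)·(1) + (11)·(1) = 29.

29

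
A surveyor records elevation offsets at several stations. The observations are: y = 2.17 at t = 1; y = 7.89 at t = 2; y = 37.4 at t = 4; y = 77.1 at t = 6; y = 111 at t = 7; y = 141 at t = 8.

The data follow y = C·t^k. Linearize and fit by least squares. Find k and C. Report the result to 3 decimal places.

k = 2.029, C = 2.097

Taking logs, ln y = k·ln t + ln C, so regress ln y on ln t.
Sums: Σln t = 7.8966, Σ(ln t)² = 13.7233, Σln y = 20.4654, Σln t·ln y = 33.6928.
Normal system: [[13.7233, 7.8966]; [7.8966, 6]]·[k, ln C]ᵀ = [33.6928, 20.4654]ᵀ.
Solving (det = 19.9843): k = 2.02914, ln C = 0.74037, so C = exp(0.74037) = 2.09670.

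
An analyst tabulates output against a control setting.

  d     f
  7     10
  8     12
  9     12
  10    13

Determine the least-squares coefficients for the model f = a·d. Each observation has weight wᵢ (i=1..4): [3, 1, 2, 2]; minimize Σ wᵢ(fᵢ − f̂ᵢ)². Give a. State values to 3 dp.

a = 1.365

Normal-equation sums: Σwᵢ·d·d = 573.
Moment sums: Σwᵢ·d·f = 782.
a = 782/573 = 1.36475.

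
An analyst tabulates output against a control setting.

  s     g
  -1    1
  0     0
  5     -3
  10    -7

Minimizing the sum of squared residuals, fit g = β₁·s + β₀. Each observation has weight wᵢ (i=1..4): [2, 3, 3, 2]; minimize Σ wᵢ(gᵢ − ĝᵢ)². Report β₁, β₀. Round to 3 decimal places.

With design matrix M, MᵀWM = [[277, 33]; [33, 10]] and MᵀWg = [-187, -21]ᵀ.
Eliminating β₀: 10·(row 1) − 33·(row 2) gives 1681·β₁ = 10·(-187) − 33·(-21) = -1177, so β₁ = -1177/1681.
Then β₀ = ((-21) − 33·(-1177/1681))/10 = 354/1681.

β₁ = -0.700, β₀ = 0.211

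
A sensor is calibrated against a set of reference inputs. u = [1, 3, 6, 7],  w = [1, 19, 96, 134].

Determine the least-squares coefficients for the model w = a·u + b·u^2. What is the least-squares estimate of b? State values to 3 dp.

Entries of AᵀA: Σu·u = 95, Σu·u^2 = 587, Σu^2·u^2 = 3779.
Right-hand side: Σu·w = 1572, Σu^2·w = 10194.
Eliminating b: 3779·(row 1) − 587·(row 2) gives 14436·a = 3779·1572 − 587·10194 = -43290, so a = -2405/802.
Then b = (10194 − 587·(-2405/802))/3779 = 2537/802.

b = 3.163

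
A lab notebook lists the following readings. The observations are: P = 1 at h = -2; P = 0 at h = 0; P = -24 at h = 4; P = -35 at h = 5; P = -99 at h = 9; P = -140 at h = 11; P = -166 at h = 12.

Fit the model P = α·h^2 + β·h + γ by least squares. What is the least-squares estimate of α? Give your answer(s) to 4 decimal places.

α = -0.9616

Sums needed: Σh^2·h^2 = 42835, Σh^2·h = 3969, Σh^2 = 391, Σh·h = 391, Σh = 39, Σ1 = 7.
For MᵀP: Σh^2·P = -50118, Σh·P = -4696, ΣP = -463.
Normal equations: [[42835, 3969, 391]; [3969, 391, 39]; [391, 39, 7]]·[α, β, γ]ᵀ = [-50118, -4696, -463]ᵀ.
Inverting the 3×3 Gram matrix, [α, β, γ]ᵀ = [-1484077/1543362, -1168719/514454, 174116/771681]ᵀ.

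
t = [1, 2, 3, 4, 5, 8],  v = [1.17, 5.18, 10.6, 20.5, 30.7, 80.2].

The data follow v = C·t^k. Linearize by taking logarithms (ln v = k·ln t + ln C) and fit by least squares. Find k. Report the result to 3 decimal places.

Linearized form: ln v = k·ln t + ln C. From the 6 transformed points,
Σln t = 6.8669, Σ(ln t)² = 10.5236, Σln v = 14.9919, Σln t·ln v = 22.5495.
Equations: 10.5236·k + 6.8669·ln C = 22.5495;  6.8669·k + 6·ln C = 14.9919.
Δ = 10.5236·6 − (6.8669)² = 15.9867; k = (22.5495·6 − 6.8669·14.9919)/15.9867 = 2.02346, ln C = (10.5236·14.9919 − 6.8669·22.5495)/15.9867 = 0.18282.

k = 2.023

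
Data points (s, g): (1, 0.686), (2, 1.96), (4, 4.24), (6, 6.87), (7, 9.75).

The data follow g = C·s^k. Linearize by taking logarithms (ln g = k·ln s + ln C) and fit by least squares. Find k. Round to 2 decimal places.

With ln gᵢ as the transformed response and ln sᵢ as the regressor:
XᵀX = [[9.3992, 5.8171]; [5.8171, 5]], rhs = [10.3534, 5.9451]ᵀ  (here Σln s = 5.8171, Σ(ln s)² = 9.3992, Σln g = 5.9451, Σln s·ln g = 10.3534).
Δ = 9.3992·5 − (5.8171)² = 13.1574; k = (10.3534·5 − 5.8171·5.9451)/13.1574 = 1.30603, ln C = (9.3992·5.9451 − 5.8171·10.3534)/13.1574 = -0.33046.

k = 1.31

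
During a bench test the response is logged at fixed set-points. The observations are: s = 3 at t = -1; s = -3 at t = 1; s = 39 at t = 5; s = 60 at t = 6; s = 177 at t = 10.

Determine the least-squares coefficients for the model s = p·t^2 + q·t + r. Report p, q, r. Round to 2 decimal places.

p = 1.95, q = -1.65, r = -1.60

Sums needed: Σt^2·t^2 = 11923, Σt^2·t = 1341, Σt^2 = 163, Σt·t = 163, Σt = 21, Σ1 = 5.
Moment sums: Σt^2·s = 20835, Σt·s = 2319, Σs = 276.
Normal equations: [[11923, 1341, 163]; [1341, 163, 21]; [163, 21, 5]]·[p, q, r]ᵀ = [20835, 2319, 276]ᵀ.
Row-reducing yields p = 155181/79384, q = -130899/79384, r = -15891/9923.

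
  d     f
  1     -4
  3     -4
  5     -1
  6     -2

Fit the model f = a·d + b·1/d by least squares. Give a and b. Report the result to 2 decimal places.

a = -0.23, b = -4.20

Entries of MᵀM: Σd·d = 71, Σd·1/d = 4, Σ1/d·1/d = 1061/900.
Moment sums: Σd·f = -33, Σ1/d·f = -88/15.
So MᵀM·[a, b]ᵀ = Mᵀf: [[71, 4]; [4, 1061/900]]·[a, b]ᵀ = [-33, -88/15]ᵀ.
Eliminating b: (1061/900)·(row 1) − 4·(row 2) gives (60931/900)·a = (1061/900)·(-33) − 4·(-88/15) = -4631/300, so a = -13893/60931.
Then b = ((-88/15) − 4·(-13893/60931))/(1061/900) = -256080/60931.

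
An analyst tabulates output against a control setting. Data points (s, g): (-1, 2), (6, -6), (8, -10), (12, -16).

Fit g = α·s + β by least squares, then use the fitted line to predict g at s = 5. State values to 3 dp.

ĝ = -5.775

Compute the Gram sums: Σs·s = 245, Σs = 25, Σ1 = 4.
For Mᵀg: Σs·g = -310, Σg = -30.
So MᵀM·[α, β]ᵀ = Mᵀg: [[245, 25]; [25, 4]]·[α, β]ᵀ = [-310, -30]ᵀ.
Eliminating β: 4·(row 1) − 25·(row 2) gives 355·α = 4·(-310) − 25·(-30) = -490, so α = -98/71.
Then β = ((-30) − 25·(-98/71))/4 = 80/71.
At s = 5: ĝ = (-98/71)·(5) + (80/71)·(1) = -410/71.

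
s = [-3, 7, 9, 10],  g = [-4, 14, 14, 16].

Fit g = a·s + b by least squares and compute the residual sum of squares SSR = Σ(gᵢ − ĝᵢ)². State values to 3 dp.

Entries of XᵀX: Σs·s = 239, Σs = 23, Σ1 = 4.
And Σs·g = 396, Σg = 40.
XᵀX·[a, b]ᵀ = Xᵀg becomes [[239, 23]; [23, 4]]·[a, b]ᵀ = [396, 40]ᵀ.
det = 239·4 − 23² = 427.
a = (396·4 − 23·40)/427 = 664/427; b = (239·40 − 23·396)/427 = 452/427.
Residuals: -24/61, 878/427, -450/427, -260/427; SSR = 2504/427.

SSR = 5.864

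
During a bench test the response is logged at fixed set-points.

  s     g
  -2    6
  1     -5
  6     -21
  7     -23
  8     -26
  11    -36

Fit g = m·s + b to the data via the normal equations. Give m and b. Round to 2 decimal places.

Forming XᵀX = [[275, 31]; [31, 6]] and Xᵀg = [-908, -105]ᵀ gives XᵀX·[m, b]ᵀ = Xᵀg.
Determinant 275·6 − 31² = 689.
m = ((-908)·6 − 31·(-105))/689 = -2193/689; b = (275·(-105) − 31·(-908))/689 = -727/689.

m = -3.18, b = -1.06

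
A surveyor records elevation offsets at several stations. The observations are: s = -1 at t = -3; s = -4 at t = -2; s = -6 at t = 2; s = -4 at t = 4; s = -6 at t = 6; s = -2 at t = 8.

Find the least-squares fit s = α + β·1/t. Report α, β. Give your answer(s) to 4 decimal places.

α = -3.7297, β = -2.9841

With design matrix X, XᵀX = [[6, 5/24]; [5/24, 413/576]] and Xᵀs = [-23, -35/12]ᵀ.
Eliminating β: (413/576)·(row 1) − (5/24)·(row 2) gives (2453/576)·α = (413/576)·(-23) − (5/24)·(-35/12) = -9149/576, so α = -9149/2453.
Then β = ((-35/12) − (5/24)·(-9149/2453))/(413/576) = -7320/2453.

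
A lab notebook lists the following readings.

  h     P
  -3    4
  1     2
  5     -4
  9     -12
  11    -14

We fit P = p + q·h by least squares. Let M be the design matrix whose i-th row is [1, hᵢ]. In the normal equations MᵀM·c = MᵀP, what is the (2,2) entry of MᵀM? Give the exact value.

Row 2 ↔ basis h, column 2 ↔ basis h, so (MᵀM)_{2,2} = Σᵢ (h)·(h) = (-3)·(-3) + (1)·(1) + (5)·(5) + (9)·(9) + (11)·(11) = 237.

237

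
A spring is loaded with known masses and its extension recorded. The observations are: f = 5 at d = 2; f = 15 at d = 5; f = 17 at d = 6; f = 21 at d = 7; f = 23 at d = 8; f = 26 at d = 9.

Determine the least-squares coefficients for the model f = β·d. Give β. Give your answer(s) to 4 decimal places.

β = 2.9035

Normal-equation sums: Σd·d = 259.
For Aᵀf: Σd·f = 752.
Normal equations: [[259]]·[β]ᵀ = [752]ᵀ.
Hence β = 752 / 259 ≈ 2.90347.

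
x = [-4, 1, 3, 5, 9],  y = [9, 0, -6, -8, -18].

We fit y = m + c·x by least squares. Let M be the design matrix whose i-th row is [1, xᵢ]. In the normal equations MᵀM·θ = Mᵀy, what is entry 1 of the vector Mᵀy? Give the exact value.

-23

Entry 1 ↔ basis 1, so (Mᵀy)_{1} = Σᵢ yᵢ = (1)·(9) + (1)·(0) + (1)·(-6) + (1)·(-8) + (1)·(-18) = -23.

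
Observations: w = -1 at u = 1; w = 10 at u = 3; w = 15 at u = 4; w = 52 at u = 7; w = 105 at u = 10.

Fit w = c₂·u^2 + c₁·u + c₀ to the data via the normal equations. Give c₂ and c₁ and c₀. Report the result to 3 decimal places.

c₂ = 1.007, c₁ = 0.681, c₀ = -2.453

The normal system AᵀA·[c₂, c₁, c₀]ᵀ = Aᵀw is [[12739, 1435, 175]; [1435, 175, 25]; [175, 25, 5]]·[c₂, c₁, c₀]ᵀ = [13377, 1503, 181]ᵀ.
Inverting the 3×3 Gram matrix, [c₂, c₁, c₀]ᵀ = [287/285, 971/1425, -233/95]ᵀ.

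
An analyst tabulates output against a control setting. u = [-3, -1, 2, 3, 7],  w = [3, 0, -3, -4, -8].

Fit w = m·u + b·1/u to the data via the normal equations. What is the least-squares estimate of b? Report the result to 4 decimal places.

b = 0.6877

Compute the Gram sums: Σu·u = 72, Σu·1/u = 5, Σ1/u·1/u = 2633/1764.
For Mᵀw: Σu·w = -83, Σ1/u·w = -209/42.
MᵀM·[m, b]ᵀ = Mᵀw becomes [[72, 5]; [5, 2633/1764]]·[m, b]ᵀ = [-83, -209/42]ᵀ.
Determinant 72·(2633/1764) − 5² = 4041/49.
m = ((-83)·(2633/1764) − 5·(-209/42))/(4041/49) = -174649/145476; b = (72·(-209/42) − 5·(-83))/(4041/49) = 2779/4041.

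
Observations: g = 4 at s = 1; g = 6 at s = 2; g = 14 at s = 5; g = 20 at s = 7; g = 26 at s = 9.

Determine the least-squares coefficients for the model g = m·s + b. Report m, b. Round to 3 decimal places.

Normal-equation sums: Σs·s = 160, Σs = 24, Σ1 = 5.
Moment sums: Σs·g = 460, Σg = 70.
Normal equations: [[160, 24]; [24, 5]]·[m, b]ᵀ = [460, 70]ᵀ.
Eliminating b: 5·(row 1) − 24·(row 2) gives 224·m = 5·460 − 24·70 = 620, so m = 155/56.
Then b = (70 − 24·(155/56))/5 = 5/7.

m = 2.768, b = 0.714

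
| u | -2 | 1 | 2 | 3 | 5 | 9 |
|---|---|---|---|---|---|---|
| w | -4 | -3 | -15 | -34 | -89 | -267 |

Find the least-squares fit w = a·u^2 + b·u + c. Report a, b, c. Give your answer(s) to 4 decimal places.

a = -2.9879, b = -3.0740, c = 2.3049

With design matrix X, XᵀX = [[7300, 882, 124]; [882, 124, 18]; [124, 18, 6]] and Xᵀw = [-24237, -2975, -412]ᵀ.
Solving the 3×3 system (Gaussian elimination) gives a = -32051/10727, b = -19397/6310, c = 247247/107270.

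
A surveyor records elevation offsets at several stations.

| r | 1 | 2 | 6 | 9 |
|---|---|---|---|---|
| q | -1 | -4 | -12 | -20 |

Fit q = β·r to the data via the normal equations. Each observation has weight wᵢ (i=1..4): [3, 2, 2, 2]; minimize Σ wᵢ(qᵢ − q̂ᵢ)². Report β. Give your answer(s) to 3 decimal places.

β = -2.135

From the data, Σwᵢ·r·r = 245.
Moment sums: Σwᵢ·r·q = -523.
β = (-523)/245 = -2.13469.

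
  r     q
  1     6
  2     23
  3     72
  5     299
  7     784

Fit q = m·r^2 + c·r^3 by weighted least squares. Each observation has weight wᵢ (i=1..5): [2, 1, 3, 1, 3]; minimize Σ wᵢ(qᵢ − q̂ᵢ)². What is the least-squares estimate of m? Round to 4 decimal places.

Normal-equation sums: Σwᵢ·r^2·r^2 = 8089, Σwᵢ·r^2·r^3 = 54309, Σwᵢ·r^3·r^3 = 370825.
Moment sums: Σwᵢ·r^2·q = 124771, Σwᵢ·r^3·q = 850139.
MᵀWM·[m, c]ᵀ = MᵀWq becomes [[8089, 54309]; [54309, 370825]]·[m, c]ᵀ = [124771, 850139]ᵀ.
Determinant 8089·370825 − 54309² = 50135944.
m = (124771·370825 − 54309·850139)/50135944 = 24501781/12533986; c = (8089·850139 − 54309·124771)/50135944 = 25146533/12533986.

m = 1.9548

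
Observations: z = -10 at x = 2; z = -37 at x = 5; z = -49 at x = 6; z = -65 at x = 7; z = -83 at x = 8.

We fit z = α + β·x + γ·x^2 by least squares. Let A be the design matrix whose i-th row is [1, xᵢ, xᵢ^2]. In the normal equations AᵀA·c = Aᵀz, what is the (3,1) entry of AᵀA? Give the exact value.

178

Row 3 ↔ basis x^2, column 1 ↔ basis 1, so (AᵀA)_{3,1} = Σᵢ x^2 = (4)·(1) + (25)·(1) + (36)·(1) + (49)·(1) + (64)·(1) = 178.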